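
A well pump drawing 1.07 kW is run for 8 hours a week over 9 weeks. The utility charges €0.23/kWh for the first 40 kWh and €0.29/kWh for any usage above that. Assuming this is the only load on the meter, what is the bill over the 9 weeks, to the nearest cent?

Runtime = 8 h/week × 9 weeks = 72 h
Energy = 1.07 kW × 72 h = 77.04 kWh
Tier 1 (0–40 kWh): 40 × €0.23 = €9.2
Above 40 kWh: 37.04 × €0.29 = €10.7416
Bill = €19.94

€19.94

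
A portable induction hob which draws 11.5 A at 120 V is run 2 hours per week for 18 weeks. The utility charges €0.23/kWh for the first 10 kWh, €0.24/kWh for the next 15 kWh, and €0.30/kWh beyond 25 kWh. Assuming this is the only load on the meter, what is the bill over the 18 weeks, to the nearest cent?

Power = 11.5 A × 120 V = 1380 W = 1.38 kW
Runtime = 2 h/week × 18 weeks = 36 h
Energy = 1.38 kW × 36 h = 49.68 kWh
Tier 1 (0–10 kWh): 10 × €0.23 = €2.3
Tier 2 (10–25 kWh): 15 × €0.24 = €3.6
Above 25 kWh: 24.68 × €0.30 = €7.404
Bill = €13.30

€13.30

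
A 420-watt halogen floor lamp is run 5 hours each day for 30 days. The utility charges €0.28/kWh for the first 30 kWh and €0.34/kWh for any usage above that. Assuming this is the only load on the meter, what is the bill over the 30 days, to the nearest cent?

Runtime = 5 h/day × 30 days = 150 h
Energy = 0.42 kW × 150 h = 63 kWh
Tier 1 (0–30 kWh): 30 × €0.28 = €8.4
Above 30 kWh: 33 × €0.34 = €11.22
Bill = €19.62

€19.62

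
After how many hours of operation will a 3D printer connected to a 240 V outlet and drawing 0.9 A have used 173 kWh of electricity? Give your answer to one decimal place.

Power = 0.9 A × 240 V = 216 W = 0.216 kW
Hours = 173 kWh ÷ 0.216 kW = 800.9 h

800.9 h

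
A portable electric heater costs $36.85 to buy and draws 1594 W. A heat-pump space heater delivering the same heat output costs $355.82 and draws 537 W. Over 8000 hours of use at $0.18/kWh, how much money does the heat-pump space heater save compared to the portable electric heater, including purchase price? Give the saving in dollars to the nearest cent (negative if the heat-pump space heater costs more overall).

portable electric heater: $36.85 + (1594/1000) kW × 8000 h × $0.18 = $36.85 + $2295.36 = $2332.21
heat-pump space heater: $355.82 + (537/1000) kW × 8000 h × $0.18 = $355.82 + $773.28 = $1129.1
Saving = $2332.21 − $1129.1 = $1203.11

$1203.11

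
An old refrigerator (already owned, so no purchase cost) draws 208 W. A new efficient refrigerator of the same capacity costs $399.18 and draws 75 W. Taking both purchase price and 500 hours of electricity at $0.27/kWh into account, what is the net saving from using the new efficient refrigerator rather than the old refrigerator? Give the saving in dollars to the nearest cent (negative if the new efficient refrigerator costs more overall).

-$381.23

old refrigerator: $0.00 + (208/1000) kW × 500 h × $0.27 = $0.00 + $28.08 = $28.08
new efficient refrigerator: $399.18 + (75/1000) kW × 500 h × $0.27 = $399.18 + $10.125 = $409.305
Saving = $28.08 − $409.305 = −$381.225 → -$381.23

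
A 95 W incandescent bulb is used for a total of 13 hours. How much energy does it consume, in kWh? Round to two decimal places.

Energy = 0.095 kW × 13 h = 1.235 kWh ≈ 1.24 kWh

1.24 kWh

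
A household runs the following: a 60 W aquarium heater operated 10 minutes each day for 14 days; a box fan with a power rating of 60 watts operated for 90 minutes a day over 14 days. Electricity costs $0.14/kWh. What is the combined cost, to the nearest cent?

$0.20

aquarium heater: Runtime = 10 min × 14 = 140 min = 2.333333… h
aquarium heater: 0.06 kW × 2.333333… h = 0.14 kWh
box fan: Runtime = 90 min × 14 = 1260 min = 21 h
box fan: 0.06 kW × 21 h = 1.26 kWh
Total energy = 1.4 kWh
Cost = 1.4 × $0.14 = $0.20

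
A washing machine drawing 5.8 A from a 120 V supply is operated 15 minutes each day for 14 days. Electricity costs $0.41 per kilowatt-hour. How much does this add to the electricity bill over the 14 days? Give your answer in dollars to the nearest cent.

$1.00

Power = 5.8 A × 120 V = 696 W = 0.696 kW
Runtime = 15 min × 14 = 210 min = 3.5 h
Energy = 0.696 kW × 3.5 h = 2.436 kWh
Cost = 2.436 kWh × $0.41/kWh = $1.00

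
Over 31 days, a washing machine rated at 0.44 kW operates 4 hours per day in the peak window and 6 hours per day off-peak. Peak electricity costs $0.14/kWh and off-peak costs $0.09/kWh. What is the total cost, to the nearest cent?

Peak energy = 0.44 kW × 4 h × 31 = 54.56 kWh
Off-peak energy = 0.44 kW × 6 h × 31 = 81.84 kWh
Cost = 54.56 × $0.14 + 81.84 × $0.09 = $7.6384 + $7.3656 = $15.00

$15.00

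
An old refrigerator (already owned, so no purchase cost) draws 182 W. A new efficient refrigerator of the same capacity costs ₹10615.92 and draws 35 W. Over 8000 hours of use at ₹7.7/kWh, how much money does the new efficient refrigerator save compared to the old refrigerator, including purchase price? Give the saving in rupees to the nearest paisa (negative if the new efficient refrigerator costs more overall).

-₹1560.72

old refrigerator: ₹0.00 + (182/1000) kW × 8000 h × ₹7.7 = ₹0.00 + ₹11211.2 = ₹11211.2
new efficient refrigerator: ₹10615.92 + (35/1000) kW × 8000 h × ₹7.7 = ₹10615.92 + ₹2156 = ₹12771.92
Saving = ₹11211.2 − ₹12771.92 = −₹1560.72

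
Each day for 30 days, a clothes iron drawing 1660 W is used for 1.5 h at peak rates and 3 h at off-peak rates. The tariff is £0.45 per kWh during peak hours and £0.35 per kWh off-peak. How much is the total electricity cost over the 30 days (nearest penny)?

£85.91

Peak energy = 1.66 kW × 1.5 h × 30 = 74.7 kWh
Off-peak energy = 1.66 kW × 3 h × 30 = 149.4 kWh
Cost = 74.7 × £0.45 + 149.4 × £0.35 = £33.615 + £52.29 = £85.91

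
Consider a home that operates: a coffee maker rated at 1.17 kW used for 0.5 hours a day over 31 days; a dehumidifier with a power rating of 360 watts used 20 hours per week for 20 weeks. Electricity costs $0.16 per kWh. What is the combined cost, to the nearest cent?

$25.94

coffee maker: Runtime = 0.5 h/day × 31 days = 15.5 h
coffee maker: 1.17 kW × 15.5 h = 18.135 kWh
dehumidifier: Runtime = 20 h/week × 20 weeks = 400 h
dehumidifier: 0.36 kW × 400 h = 144 kWh
Total energy = 162.135 kWh
Cost = 162.135 × $0.16 = $25.94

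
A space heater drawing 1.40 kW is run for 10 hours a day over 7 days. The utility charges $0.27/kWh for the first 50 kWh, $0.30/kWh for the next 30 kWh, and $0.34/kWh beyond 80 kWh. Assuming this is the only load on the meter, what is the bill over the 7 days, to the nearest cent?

$28.62

Runtime = 10 h/day × 7 days = 70 h
Energy = 1.4 kW × 70 h = 98 kWh
Tier 1 (0–50 kWh): 50 × $0.27 = $13.5
Tier 2 (50–80 kWh): 30 × $0.30 = $9
Above 80 kWh: 18 × $0.34 = $6.12
Bill = $28.62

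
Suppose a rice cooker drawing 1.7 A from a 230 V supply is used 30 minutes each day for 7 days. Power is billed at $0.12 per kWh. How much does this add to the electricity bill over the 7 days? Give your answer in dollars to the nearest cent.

Power = 1.7 A × 230 V = 391 W = 0.391 kW
Runtime = 30 min × 7 = 210 min = 3.5 h
Energy = 0.391 kW × 3.5 h = 1.3685 kWh
Cost = 1.3685 kWh × $0.12/kWh = $0.16

$0.16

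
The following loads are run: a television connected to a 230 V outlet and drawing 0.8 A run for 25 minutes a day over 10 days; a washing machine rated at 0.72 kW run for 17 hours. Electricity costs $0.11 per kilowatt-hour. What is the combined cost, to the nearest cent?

television: Power = 0.8 A × 230 V = 184 W = 0.184 kW
television: Runtime = 25 min × 10 = 250 min = 4.166666… h
television: 0.184 kW × 4.166666… h = 0.766666… kWh
washing machine: 0.72 kW × 17 h = 12.24 kWh
Total energy = 13.006666… kWh
Cost = 13.006666… × $0.11 = $1.43

$1.43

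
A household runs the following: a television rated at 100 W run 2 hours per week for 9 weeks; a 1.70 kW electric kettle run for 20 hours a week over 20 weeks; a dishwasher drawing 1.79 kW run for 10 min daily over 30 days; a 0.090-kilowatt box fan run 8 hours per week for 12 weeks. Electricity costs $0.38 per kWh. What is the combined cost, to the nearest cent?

television: Runtime = 2 h/week × 9 weeks = 18 h
television: 0.1 kW × 18 h = 1.8 kWh
electric kettle: Runtime = 20 h/week × 20 weeks = 400 h
electric kettle: 1.7 kW × 400 h = 680 kWh
dishwasher: Runtime = 10 min × 30 = 300 min = 5 h
dishwasher: 1.79 kW × 5 h = 8.95 kWh
box fan: Runtime = 8 h/week × 12 weeks = 96 h
box fan: 0.09 kW × 96 h = 8.64 kWh
Total energy = 699.39 kWh
Cost = 699.39 × $0.38 = $265.77

$265.77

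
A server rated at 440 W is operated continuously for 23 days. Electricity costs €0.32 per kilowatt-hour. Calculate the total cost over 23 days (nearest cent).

Runtime = 24 h × 23 = 552 h
Energy = 0.44 kW × 552 h = 242.88 kWh
Cost = 242.88 kWh × €0.32/kWh = €77.72

€77.72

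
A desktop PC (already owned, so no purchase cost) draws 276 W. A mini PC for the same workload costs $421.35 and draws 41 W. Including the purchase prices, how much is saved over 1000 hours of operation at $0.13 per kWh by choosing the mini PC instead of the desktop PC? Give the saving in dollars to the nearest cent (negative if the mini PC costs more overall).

desktop PC: $0.00 + (276/1000) kW × 1000 h × $0.13 = $0.00 + $35.88 = $35.88
mini PC: $421.35 + (41/1000) kW × 1000 h × $0.13 = $421.35 + $5.33 = $426.68
Saving = $35.88 − $426.68 = −$390.8

-$390.80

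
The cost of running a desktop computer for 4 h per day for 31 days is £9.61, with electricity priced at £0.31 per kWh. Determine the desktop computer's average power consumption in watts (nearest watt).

Energy = £9.61 ÷ £0.31/kWh = 31 kWh
Runtime = 4 h/day × 31 days = 124 h
Power = 31 kWh ÷ 124 h = 0.25 kW = 250 W

250 W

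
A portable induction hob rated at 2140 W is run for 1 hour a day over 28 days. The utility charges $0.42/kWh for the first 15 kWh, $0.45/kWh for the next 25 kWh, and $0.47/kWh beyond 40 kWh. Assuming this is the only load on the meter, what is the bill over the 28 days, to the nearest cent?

$26.91

Runtime = 1 h/day × 28 days = 28 h
Energy = 2.14 kW × 28 h = 59.92 kWh
Tier 1 (0–15 kWh): 15 × $0.42 = $6.3
Tier 2 (15–40 kWh): 25 × $0.45 = $11.25
Above 40 kWh: 19.92 × $0.47 = $9.3624
Bill = $26.91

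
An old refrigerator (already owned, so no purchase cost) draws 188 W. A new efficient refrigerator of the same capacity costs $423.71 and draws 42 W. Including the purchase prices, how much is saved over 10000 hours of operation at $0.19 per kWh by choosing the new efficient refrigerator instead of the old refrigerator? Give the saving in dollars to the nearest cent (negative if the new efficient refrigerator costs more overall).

-$146.31

old refrigerator: $0.00 + (188/1000) kW × 10000 h × $0.19 = $0.00 + $357.2 = $357.2
new efficient refrigerator: $423.71 + (42/1000) kW × 10000 h × $0.19 = $423.71 + $79.8 = $503.51
Saving = $357.2 − $503.51 = −$146.31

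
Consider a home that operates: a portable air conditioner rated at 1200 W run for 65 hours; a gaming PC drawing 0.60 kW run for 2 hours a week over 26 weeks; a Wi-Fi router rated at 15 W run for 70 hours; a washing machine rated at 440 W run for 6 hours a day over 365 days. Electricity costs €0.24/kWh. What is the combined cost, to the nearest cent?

€257.72

portable air conditioner: 1.2 kW × 65 h = 78 kWh
gaming PC: Runtime = 2 h/week × 26 weeks = 52 h
gaming PC: 0.6 kW × 52 h = 31.2 kWh
Wi-Fi router: 0.015 kW × 70 h = 1.05 kWh
washing machine: Runtime = 6 h/day × 365 days = 2190 h
washing machine: 0.44 kW × 2190 h = 963.6 kWh
Total energy = 1073.85 kWh
Cost = 1073.85 × €0.24 = €257.72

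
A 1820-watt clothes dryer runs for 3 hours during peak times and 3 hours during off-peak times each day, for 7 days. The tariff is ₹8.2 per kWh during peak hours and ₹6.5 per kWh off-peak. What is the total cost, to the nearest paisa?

₹561.83

Peak energy = 1.82 kW × 3 h × 7 = 38.22 kWh
Off-peak energy = 1.82 kW × 3 h × 7 = 38.22 kWh
Cost = 38.22 × ₹8.2 + 38.22 × ₹6.5 = ₹313.404 + ₹248.43 = ₹561.83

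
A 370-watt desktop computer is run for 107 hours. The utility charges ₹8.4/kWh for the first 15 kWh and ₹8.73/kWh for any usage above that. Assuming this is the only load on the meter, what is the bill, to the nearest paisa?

₹340.67

Energy = 0.37 kW × 107 h = 39.59 kWh
Tier 1 (0–15 kWh): 15 × ₹8.4 = ₹126
Above 15 kWh: 24.59 × ₹8.73 = ₹214.6707
Bill = ₹340.67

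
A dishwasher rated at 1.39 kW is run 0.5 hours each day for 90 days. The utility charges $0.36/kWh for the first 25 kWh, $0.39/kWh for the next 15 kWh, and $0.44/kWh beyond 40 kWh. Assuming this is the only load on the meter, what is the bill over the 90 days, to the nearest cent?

Runtime = 0.5 h/day × 90 days = 45 h
Energy = 1.39 kW × 45 h = 62.55 kWh
Tier 1 (0–25 kWh): 25 × $0.36 = $9
Tier 2 (25–40 kWh): 15 × $0.39 = $5.85
Above 40 kWh: 22.55 × $0.44 = $9.922
Bill = $24.77

$24.77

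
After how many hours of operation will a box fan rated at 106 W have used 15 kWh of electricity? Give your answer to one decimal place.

Hours = 15 kWh ÷ 0.106 kW = 141.5 h

141.5 h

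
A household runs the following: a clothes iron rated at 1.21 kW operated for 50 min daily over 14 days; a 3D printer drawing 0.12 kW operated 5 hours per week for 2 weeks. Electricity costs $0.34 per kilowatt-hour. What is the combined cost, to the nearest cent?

clothes iron: Runtime = 50 min × 14 = 700 min = 11.666666… h
clothes iron: 1.21 kW × 11.666666… h = 14.116666… kWh
3D printer: Runtime = 5 h/week × 2 weeks = 10 h
3D printer: 0.12 kW × 10 h = 1.2 kWh
Total energy = 15.316666… kWh
Cost = 15.316666… × $0.34 = $5.21

$5.21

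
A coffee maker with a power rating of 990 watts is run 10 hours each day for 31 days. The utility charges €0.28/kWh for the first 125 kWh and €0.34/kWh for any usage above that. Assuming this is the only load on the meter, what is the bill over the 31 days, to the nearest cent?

€96.85

Runtime = 10 h/day × 31 days = 310 h
Energy = 0.99 kW × 310 h = 306.9 kWh
Tier 1 (0–125 kWh): 125 × €0.28 = €35
Above 125 kWh: 181.9 × €0.34 = €61.846
Bill = €96.85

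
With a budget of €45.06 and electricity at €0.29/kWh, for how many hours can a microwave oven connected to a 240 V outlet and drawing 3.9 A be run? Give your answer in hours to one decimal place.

166.0 h

Power = 3.9 A × 240 V = 936 W = 0.936 kW
Energy available = €45.06 ÷ €0.29/kWh = 155.3793 kWh
Hours = 155.3793 kWh ÷ 0.936 kW = 166.0 h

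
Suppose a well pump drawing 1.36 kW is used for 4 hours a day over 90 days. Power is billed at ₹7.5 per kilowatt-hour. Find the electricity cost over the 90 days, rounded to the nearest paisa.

Runtime = 4 h/day × 90 days = 360 h
Energy = 1.36 kW × 360 h = 489.6 kWh
Cost = 489.6 kWh × ₹7.5/kWh = ₹3672.00

₹3672.00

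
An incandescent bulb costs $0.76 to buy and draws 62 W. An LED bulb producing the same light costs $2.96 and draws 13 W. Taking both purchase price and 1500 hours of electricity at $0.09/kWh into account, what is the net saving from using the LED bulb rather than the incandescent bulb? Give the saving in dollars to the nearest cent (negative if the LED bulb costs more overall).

incandescent bulb: $0.76 + (62/1000) kW × 1500 h × $0.09 = $0.76 + $8.37 = $9.13
LED bulb: $2.96 + (13/1000) kW × 1500 h × $0.09 = $2.96 + $1.755 = $4.715
Saving = $9.13 − $4.715 = $4.415 → $4.42

$4.42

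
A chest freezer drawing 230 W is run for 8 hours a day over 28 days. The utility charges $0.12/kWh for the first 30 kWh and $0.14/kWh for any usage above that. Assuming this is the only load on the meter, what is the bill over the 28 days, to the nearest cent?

$6.61

Runtime = 8 h/day × 28 days = 224 h
Energy = 0.23 kW × 224 h = 51.52 kWh
Tier 1 (0–30 kWh): 30 × $0.12 = $3.6
Above 30 kWh: 21.52 × $0.14 = $3.0128
Bill = $6.61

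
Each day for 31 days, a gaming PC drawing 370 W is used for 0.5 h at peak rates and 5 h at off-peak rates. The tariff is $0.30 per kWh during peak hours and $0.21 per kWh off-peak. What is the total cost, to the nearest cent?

Peak energy = 0.37 kW × 0.5 h × 31 = 5.735 kWh
Off-peak energy = 0.37 kW × 5 h × 31 = 57.35 kWh
Cost = 5.735 × $0.30 + 57.35 × $0.21 = $1.7205 + $12.0435 = $13.76

$13.76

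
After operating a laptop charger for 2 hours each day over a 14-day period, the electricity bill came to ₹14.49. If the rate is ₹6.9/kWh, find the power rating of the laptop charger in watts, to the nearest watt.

Energy = ₹14.49 ÷ ₹6.9/kWh = 2.1 kWh
Runtime = 2 h/day × 14 days = 28 h
Power = 2.1 kWh ÷ 28 h = 0.075 kW = 75 W

75 W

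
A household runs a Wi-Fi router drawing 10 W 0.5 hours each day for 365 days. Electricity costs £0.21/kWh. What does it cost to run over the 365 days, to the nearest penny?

Runtime = 0.5 h/day × 365 days = 182.5 h
Energy = 0.01 kW × 182.5 h = 1.825 kWh
Cost = 1.825 kWh × £0.21/kWh = £0.38

£0.38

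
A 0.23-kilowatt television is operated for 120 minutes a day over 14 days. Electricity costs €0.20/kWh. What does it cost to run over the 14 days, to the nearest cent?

Runtime = 120 min × 14 = 1680 min = 28 h
Energy = 0.23 kW × 28 h = 6.44 kWh
Cost = 6.44 kWh × €0.20/kWh = €1.29

€1.29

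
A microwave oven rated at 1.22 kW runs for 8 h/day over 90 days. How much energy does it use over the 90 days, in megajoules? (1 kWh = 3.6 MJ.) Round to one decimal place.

Runtime = 8 h/day × 90 days = 720 h
Energy = 1.22 kW × 720 h = 878.4 kWh
= 878.4 × 3.6 MJ = 3162.2 MJ

3162.2 MJ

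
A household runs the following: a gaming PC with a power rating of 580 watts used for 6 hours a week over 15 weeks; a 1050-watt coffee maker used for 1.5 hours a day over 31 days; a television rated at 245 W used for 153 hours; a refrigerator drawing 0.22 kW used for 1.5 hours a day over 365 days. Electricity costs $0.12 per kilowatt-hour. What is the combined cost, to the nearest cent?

gaming PC: Runtime = 6 h/week × 15 weeks = 90 h
gaming PC: 0.58 kW × 90 h = 52.2 kWh
coffee maker: Runtime = 1.5 h/day × 31 days = 46.5 h
coffee maker: 1.05 kW × 46.5 h = 48.825 kWh
television: 0.245 kW × 153 h = 37.485 kWh
refrigerator: Runtime = 1.5 h/day × 365 days = 547.5 h
refrigerator: 0.22 kW × 547.5 h = 120.45 kWh
Total energy = 258.96 kWh
Cost = 258.96 × $0.12 = $31.08

$31.08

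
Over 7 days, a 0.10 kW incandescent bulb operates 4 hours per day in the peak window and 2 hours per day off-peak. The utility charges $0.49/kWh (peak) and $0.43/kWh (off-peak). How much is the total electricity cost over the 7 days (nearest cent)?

$1.97

Peak energy = 0.1 kW × 4 h × 7 = 2.8 kWh
Off-peak energy = 0.1 kW × 2 h × 7 = 1.4 kWh
Cost = 2.8 × $0.49 + 1.4 × $0.43 = $1.372 + $0.602 = $1.97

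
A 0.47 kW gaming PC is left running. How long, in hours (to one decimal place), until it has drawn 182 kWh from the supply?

387.2 h

Hours = 182 kWh ÷ 0.47 kW = 387.2 h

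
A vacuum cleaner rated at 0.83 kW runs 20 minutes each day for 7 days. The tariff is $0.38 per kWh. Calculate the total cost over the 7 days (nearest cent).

Runtime = 20 min × 7 = 140 min = 2.333333… h
Energy = 0.83 kW × 2.333333… h = 1.936666… kWh
Cost = 1.936666… kWh × $0.38/kWh = $0.74

$0.74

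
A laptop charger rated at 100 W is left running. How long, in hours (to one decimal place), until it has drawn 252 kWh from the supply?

Hours = 252 kWh ÷ 0.1 kW = 2520.0 h

2520.0 h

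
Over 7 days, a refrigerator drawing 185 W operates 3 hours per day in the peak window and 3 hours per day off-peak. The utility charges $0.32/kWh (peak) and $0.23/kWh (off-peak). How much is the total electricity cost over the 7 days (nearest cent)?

Peak energy = 0.185 kW × 3 h × 7 = 3.885 kWh
Off-peak energy = 0.185 kW × 3 h × 7 = 3.885 kWh
Cost = 3.885 × $0.32 + 3.885 × $0.23 = $1.2432 + $0.89355 = $2.14

$2.14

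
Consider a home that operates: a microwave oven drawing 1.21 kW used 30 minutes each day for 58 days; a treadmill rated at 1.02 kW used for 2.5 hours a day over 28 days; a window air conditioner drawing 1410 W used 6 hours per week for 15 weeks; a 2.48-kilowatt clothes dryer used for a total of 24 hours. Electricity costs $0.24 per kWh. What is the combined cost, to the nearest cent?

$70.30

microwave oven: Runtime = 30 min × 58 = 1740 min = 29 h
microwave oven: 1.21 kW × 29 h = 35.09 kWh
treadmill: Runtime = 2.5 h/day × 28 days = 70 h
treadmill: 1.02 kW × 70 h = 71.4 kWh
window air conditioner: Runtime = 6 h/week × 15 weeks = 90 h
window air conditioner: 1.41 kW × 90 h = 126.9 kWh
clothes dryer: 2.48 kW × 24 h = 59.52 kWh
Total energy = 292.91 kWh
Cost = 292.91 × $0.24 = $70.30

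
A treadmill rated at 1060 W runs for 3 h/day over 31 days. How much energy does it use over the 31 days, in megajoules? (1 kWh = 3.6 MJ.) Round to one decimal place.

354.9 MJ

Runtime = 3 h/day × 31 days = 93 h
Energy = 1.06 kW × 93 h = 98.58 kWh
= 98.58 × 3.6 MJ = 354.9 MJ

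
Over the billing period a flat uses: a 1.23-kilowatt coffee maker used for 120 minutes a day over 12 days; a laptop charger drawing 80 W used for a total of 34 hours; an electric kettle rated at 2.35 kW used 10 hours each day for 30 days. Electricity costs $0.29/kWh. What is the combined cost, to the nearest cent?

$213.80

coffee maker: Runtime = 120 min × 12 = 1440 min = 24 h
coffee maker: 1.23 kW × 24 h = 29.52 kWh
laptop charger: 0.08 kW × 34 h = 2.72 kWh
electric kettle: Runtime = 10 h/day × 30 days = 300 h
electric kettle: 2.35 kW × 300 h = 705 kWh
Total energy = 737.24 kWh
Cost = 737.24 × $0.29 = $213.80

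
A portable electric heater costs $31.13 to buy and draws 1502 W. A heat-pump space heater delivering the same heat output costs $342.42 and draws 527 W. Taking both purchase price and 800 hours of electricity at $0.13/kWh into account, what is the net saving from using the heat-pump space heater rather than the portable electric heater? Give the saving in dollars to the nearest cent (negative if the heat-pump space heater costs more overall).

portable electric heater: $31.13 + (1502/1000) kW × 800 h × $0.13 = $31.13 + $156.208 = $187.338
heat-pump space heater: $342.42 + (527/1000) kW × 800 h × $0.13 = $342.42 + $54.808 = $397.228
Saving = $187.338 − $397.228 = −$209.89

-$209.89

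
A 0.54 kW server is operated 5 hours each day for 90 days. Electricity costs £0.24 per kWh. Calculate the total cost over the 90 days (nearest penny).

Runtime = 5 h/day × 90 days = 450 h
Energy = 0.54 kW × 450 h = 243 kWh
Cost = 243 kWh × £0.24/kWh = £58.32

£58.32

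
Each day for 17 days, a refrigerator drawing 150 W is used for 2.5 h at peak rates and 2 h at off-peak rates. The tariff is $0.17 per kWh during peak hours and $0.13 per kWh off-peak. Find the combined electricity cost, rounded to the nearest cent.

Peak energy = 0.15 kW × 2.5 h × 17 = 6.375 kWh
Off-peak energy = 0.15 kW × 2 h × 17 = 5.1 kWh
Cost = 6.375 × $0.17 + 5.1 × $0.13 = $1.08375 + $0.663 = $1.75

$1.75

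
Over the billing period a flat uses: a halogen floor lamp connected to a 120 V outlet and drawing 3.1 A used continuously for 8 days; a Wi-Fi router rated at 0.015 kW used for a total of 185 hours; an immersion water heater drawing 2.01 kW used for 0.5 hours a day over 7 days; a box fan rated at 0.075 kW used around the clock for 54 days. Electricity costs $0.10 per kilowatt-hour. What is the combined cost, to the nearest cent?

halogen floor lamp: Power = 3.1 A × 120 V = 372 W = 0.372 kW
halogen floor lamp: Runtime = 24 h × 8 = 192 h
halogen floor lamp: 0.372 kW × 192 h = 71.424 kWh
Wi-Fi router: 0.015 kW × 185 h = 2.775 kWh
immersion water heater: Runtime = 0.5 h/day × 7 days = 3.5 h
immersion water heater: 2.01 kW × 3.5 h = 7.035 kWh
box fan: Runtime = 24 h × 54 = 1296 h
box fan: 0.075 kW × 1296 h = 97.2 kWh
Total energy = 178.434 kWh
Cost = 178.434 × $0.10 = $17.84

$17.84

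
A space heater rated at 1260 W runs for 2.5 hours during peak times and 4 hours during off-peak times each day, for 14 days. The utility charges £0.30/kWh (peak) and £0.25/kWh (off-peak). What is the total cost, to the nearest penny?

£30.87

Peak energy = 1.26 kW × 2.5 h × 14 = 44.1 kWh
Off-peak energy = 1.26 kW × 4 h × 14 = 70.56 kWh
Cost = 44.1 × £0.30 + 70.56 × £0.25 = £13.23 + £17.64 = £30.87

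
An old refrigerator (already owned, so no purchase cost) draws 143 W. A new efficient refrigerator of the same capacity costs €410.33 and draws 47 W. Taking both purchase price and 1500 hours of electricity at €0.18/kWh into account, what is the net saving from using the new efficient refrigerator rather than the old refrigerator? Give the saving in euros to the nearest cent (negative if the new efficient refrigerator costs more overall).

-€384.41

old refrigerator: €0.00 + (143/1000) kW × 1500 h × €0.18 = €0.00 + €38.61 = €38.61
new efficient refrigerator: €410.33 + (47/1000) kW × 1500 h × €0.18 = €410.33 + €12.69 = €423.02
Saving = €38.61 − €423.02 = −€384.41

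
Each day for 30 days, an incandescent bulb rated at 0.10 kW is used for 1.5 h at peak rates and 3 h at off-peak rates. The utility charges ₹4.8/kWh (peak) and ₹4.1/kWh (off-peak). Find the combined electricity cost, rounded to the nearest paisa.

₹58.50

Peak energy = 0.1 kW × 1.5 h × 30 = 4.5 kWh
Off-peak energy = 0.1 kW × 3 h × 30 = 9 kWh
Cost = 4.5 × ₹4.8 + 9 × ₹4.1 = ₹21.6 + ₹36.9 = ₹58.50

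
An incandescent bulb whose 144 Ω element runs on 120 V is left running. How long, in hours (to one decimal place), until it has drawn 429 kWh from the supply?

4290.0 h

Power = V²/R = 120²/144 = 100 W = 0.1 kW
Hours = 429 kWh ÷ 0.1 kW = 4290.0 h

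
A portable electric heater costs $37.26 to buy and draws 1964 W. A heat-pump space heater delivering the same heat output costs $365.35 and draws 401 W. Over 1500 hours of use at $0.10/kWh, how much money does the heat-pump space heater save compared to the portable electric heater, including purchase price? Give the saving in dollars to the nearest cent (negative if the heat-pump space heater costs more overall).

portable electric heater: $37.26 + (1964/1000) kW × 1500 h × $0.10 = $37.26 + $294.6 = $331.86
heat-pump space heater: $365.35 + (401/1000) kW × 1500 h × $0.10 = $365.35 + $60.15 = $425.5
Saving = $331.86 − $425.5 = −$93.64

-$93.64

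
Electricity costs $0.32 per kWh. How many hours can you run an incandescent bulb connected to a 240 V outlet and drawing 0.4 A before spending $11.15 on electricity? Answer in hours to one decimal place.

363.0 h

Power = 0.4 A × 240 V = 96 W = 0.096 kW
Energy available = $11.15 ÷ $0.32/kWh = 34.8438 kWh
Hours = 34.8438 kWh ÷ 0.096 kW = 363.0 h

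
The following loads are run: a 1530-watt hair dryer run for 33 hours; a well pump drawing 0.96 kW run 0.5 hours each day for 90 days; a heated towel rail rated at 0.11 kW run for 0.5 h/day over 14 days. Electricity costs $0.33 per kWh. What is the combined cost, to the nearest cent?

$31.17

hair dryer: 1.53 kW × 33 h = 50.49 kWh
well pump: Runtime = 0.5 h/day × 90 days = 45 h
well pump: 0.96 kW × 45 h = 43.2 kWh
heated towel rail: Runtime = 0.5 h/day × 14 days = 7 h
heated towel rail: 0.11 kW × 7 h = 0.77 kWh
Total energy = 94.46 kWh
Cost = 94.46 × $0.33 = $31.17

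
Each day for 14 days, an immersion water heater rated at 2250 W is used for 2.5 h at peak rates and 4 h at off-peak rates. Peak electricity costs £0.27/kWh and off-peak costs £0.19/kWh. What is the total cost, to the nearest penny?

£45.20

Peak energy = 2.25 kW × 2.5 h × 14 = 78.75 kWh
Off-peak energy = 2.25 kW × 4 h × 14 = 126 kWh
Cost = 78.75 × £0.27 + 126 × £0.19 = £21.2625 + £23.94 = £45.20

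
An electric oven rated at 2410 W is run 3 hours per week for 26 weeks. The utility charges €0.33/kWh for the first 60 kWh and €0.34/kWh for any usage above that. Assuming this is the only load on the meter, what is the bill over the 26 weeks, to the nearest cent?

€63.31

Runtime = 3 h/week × 26 weeks = 78 h
Energy = 2.41 kW × 78 h = 187.98 kWh
Tier 1 (0–60 kWh): 60 × €0.33 = €19.8
Above 60 kWh: 127.98 × €0.34 = €43.5132
Bill = €63.31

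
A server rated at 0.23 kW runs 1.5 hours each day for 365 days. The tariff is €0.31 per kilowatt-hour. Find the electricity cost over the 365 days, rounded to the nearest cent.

€39.04

Runtime = 1.5 h/day × 365 days = 547.5 h
Energy = 0.23 kW × 547.5 h = 125.925 kWh
Cost = 125.925 kWh × €0.31/kWh = €39.04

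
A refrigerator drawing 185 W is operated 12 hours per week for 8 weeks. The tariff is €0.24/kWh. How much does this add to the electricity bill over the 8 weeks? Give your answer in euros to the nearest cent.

Runtime = 12 h/week × 8 weeks = 96 h
Energy = 0.185 kW × 96 h = 17.76 kWh
Cost = 17.76 kWh × €0.24/kWh = €4.26

€4.26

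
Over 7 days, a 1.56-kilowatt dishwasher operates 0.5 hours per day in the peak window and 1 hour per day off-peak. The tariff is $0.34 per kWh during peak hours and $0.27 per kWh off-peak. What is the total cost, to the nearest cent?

$4.80

Peak energy = 1.56 kW × 0.5 h × 7 = 5.46 kWh
Off-peak energy = 1.56 kW × 1 h × 7 = 10.92 kWh
Cost = 5.46 × $0.34 + 10.92 × $0.27 = $1.8564 + $2.9484 = $4.80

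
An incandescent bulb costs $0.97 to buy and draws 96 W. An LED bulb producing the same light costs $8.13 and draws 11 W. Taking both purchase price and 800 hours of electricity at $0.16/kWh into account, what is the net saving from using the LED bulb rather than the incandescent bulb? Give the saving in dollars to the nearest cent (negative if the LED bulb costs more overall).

$3.72

incandescent bulb: $0.97 + (96/1000) kW × 800 h × $0.16 = $0.97 + $12.288 = $13.258
LED bulb: $8.13 + (11/1000) kW × 800 h × $0.16 = $8.13 + $1.408 = $9.538
Saving = $13.258 − $9.538 = $3.72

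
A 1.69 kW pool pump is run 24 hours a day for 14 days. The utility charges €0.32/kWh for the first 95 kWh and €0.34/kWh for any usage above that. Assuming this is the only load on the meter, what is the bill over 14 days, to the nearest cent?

€191.17

Runtime = 24 h × 14 = 336 h
Energy = 1.69 kW × 336 h = 567.84 kWh
Tier 1 (0–95 kWh): 95 × €0.32 = €30.4
Above 95 kWh: 472.84 × €0.34 = €160.7656
Bill = €191.17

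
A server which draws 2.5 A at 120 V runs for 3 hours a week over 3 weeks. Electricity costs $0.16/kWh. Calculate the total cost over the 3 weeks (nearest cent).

$0.43

Power = 2.5 A × 120 V = 300 W = 0.3 kW
Runtime = 3 h/week × 3 weeks = 9 h
Energy = 0.3 kW × 9 h = 2.7 kWh
Cost = 2.7 kWh × $0.16/kWh = $0.43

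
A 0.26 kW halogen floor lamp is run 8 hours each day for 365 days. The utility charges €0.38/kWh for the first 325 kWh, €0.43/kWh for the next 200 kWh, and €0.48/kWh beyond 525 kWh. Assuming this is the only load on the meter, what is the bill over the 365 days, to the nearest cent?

Runtime = 8 h/day × 365 days = 2920 h
Energy = 0.26 kW × 2920 h = 759.2 kWh
Tier 1 (0–325 kWh): 325 × €0.38 = €123.5
Tier 2 (325–525 kWh): 200 × €0.43 = €86
Above 525 kWh: 234.2 × €0.48 = €112.416
Bill = €321.92

€321.92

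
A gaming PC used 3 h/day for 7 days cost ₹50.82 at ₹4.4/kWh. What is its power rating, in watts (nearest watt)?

550 W

Energy = ₹50.82 ÷ ₹4.4/kWh = 11.55 kWh
Runtime = 3 h/day × 7 days = 21 h
Power = 11.55 kWh ÷ 21 h = 0.55 kW = 550 W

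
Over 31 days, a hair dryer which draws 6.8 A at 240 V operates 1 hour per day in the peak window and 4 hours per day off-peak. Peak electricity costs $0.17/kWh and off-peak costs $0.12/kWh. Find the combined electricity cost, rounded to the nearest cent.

Power = 6.8 A × 240 V = 1632 W = 1.632 kW
Peak energy = 1.632 kW × 1 h × 31 = 50.592 kWh
Off-peak energy = 1.632 kW × 4 h × 31 = 202.368 kWh
Cost = 50.592 × $0.17 + 202.368 × $0.12 = $8.60064 + $24.28416 = $32.88

$32.88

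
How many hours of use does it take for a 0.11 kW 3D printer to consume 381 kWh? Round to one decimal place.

3463.6 h

Hours = 381 kWh ÷ 0.11 kW = 3463.6 h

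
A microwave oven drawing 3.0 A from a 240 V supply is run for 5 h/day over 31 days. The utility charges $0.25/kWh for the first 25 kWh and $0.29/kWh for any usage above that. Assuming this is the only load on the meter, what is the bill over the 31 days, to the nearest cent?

Power = 3.0 A × 240 V = 720 W = 0.72 kW
Runtime = 5 h/day × 31 days = 155 h
Energy = 0.72 kW × 155 h = 111.6 kWh
Tier 1 (0–25 kWh): 25 × $0.25 = $6.25
Above 25 kWh: 86.6 × $0.29 = $25.114
Bill = $31.36

$31.36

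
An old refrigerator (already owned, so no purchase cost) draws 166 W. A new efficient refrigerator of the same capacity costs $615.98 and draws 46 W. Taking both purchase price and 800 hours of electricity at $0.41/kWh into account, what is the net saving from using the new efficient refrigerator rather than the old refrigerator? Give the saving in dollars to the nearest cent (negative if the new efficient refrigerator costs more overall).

-$576.62

old refrigerator: $0.00 + (166/1000) kW × 800 h × $0.41 = $0.00 + $54.448 = $54.448
new efficient refrigerator: $615.98 + (46/1000) kW × 800 h × $0.41 = $615.98 + $15.088 = $631.068
Saving = $54.448 − $631.068 = −$576.62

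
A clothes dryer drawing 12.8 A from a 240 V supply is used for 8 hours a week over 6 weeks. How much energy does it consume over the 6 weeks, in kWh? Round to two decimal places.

Power = 12.8 A × 240 V = 3072 W = 3.072 kW
Runtime = 8 h/week × 6 weeks = 48 h
Energy = 3.072 kW × 48 h = 147.456 kWh ≈ 147.46 kWh

147.46 kWh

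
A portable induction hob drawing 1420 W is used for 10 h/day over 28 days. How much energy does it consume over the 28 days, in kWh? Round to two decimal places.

Runtime = 10 h/day × 28 days = 280 h
Energy = 1.42 kW × 280 h = 397.6 kWh

397.60 kWh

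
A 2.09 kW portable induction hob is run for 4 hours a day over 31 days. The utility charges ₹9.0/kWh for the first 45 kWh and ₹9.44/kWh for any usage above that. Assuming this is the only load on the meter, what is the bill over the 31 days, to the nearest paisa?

Runtime = 4 h/day × 31 days = 124 h
Energy = 2.09 kW × 124 h = 259.16 kWh
Tier 1 (0–45 kWh): 45 × ₹9.0 = ₹405
Above 45 kWh: 214.16 × ₹9.44 = ₹2021.6704
Bill = ₹2426.67

₹2426.67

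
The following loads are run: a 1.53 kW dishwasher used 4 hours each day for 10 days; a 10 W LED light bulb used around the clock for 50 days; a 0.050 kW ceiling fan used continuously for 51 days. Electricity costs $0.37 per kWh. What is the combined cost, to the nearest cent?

dishwasher: Runtime = 4 h/day × 10 days = 40 h
dishwasher: 1.53 kW × 40 h = 61.2 kWh
LED light bulb: Runtime = 24 h × 50 = 1200 h
LED light bulb: 0.01 kW × 1200 h = 12 kWh
ceiling fan: Runtime = 24 h × 51 = 1224 h
ceiling fan: 0.05 kW × 1224 h = 61.2 kWh
Total energy = 134.4 kWh
Cost = 134.4 × $0.37 = $49.73

$49.73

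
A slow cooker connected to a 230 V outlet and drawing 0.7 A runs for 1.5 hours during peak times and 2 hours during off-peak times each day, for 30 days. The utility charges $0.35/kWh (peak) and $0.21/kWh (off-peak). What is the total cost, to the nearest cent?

$4.56

Power = 0.7 A × 230 V = 161 W = 0.161 kW
Peak energy = 0.161 kW × 1.5 h × 30 = 7.245 kWh
Off-peak energy = 0.161 kW × 2 h × 30 = 9.66 kWh
Cost = 7.245 × $0.35 + 9.66 × $0.21 = $2.53575 + $2.0286 = $4.56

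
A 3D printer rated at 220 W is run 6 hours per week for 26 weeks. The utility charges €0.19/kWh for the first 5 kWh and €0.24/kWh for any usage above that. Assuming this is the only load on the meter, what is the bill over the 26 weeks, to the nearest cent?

Runtime = 6 h/week × 26 weeks = 156 h
Energy = 0.22 kW × 156 h = 34.32 kWh
Tier 1 (0–5 kWh): 5 × €0.19 = €0.95
Above 5 kWh: 29.32 × €0.24 = €7.0368
Bill = €7.99

€7.99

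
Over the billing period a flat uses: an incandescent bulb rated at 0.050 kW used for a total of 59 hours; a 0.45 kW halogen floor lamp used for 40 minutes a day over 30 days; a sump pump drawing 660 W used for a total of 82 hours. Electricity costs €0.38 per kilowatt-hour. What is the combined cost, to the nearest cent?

incandescent bulb: 0.05 kW × 59 h = 2.95 kWh
halogen floor lamp: Runtime = 40 min × 30 = 1200 min = 20 h
halogen floor lamp: 0.45 kW × 20 h = 9 kWh
sump pump: 0.66 kW × 82 h = 54.12 kWh
Total energy = 66.07 kWh
Cost = 66.07 × €0.38 = €25.11

€25.11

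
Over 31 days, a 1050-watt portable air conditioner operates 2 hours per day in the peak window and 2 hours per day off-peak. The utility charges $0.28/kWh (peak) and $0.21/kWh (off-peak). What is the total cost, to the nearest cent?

$31.90

Peak energy = 1.05 kW × 2 h × 31 = 65.1 kWh
Off-peak energy = 1.05 kW × 2 h × 31 = 65.1 kWh
Cost = 65.1 × $0.28 + 65.1 × $0.21 = $18.228 + $13.671 = $31.90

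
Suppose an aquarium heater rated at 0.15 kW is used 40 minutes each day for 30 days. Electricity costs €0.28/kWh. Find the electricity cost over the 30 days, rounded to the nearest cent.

Runtime = 40 min × 30 = 1200 min = 20 h
Energy = 0.15 kW × 20 h = 3 kWh
Cost = 3 kWh × €0.28/kWh = €0.84

€0.84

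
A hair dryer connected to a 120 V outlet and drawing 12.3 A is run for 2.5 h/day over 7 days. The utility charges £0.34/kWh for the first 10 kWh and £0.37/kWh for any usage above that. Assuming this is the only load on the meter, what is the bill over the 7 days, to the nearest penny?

Power = 12.3 A × 120 V = 1476 W = 1.476 kW
Runtime = 2.5 h/day × 7 days = 17.5 h
Energy = 1.476 kW × 17.5 h = 25.83 kWh
Tier 1 (0–10 kWh): 10 × £0.34 = £3.4
Above 10 kWh: 15.83 × £0.37 = £5.8571
Bill = £9.26

£9.26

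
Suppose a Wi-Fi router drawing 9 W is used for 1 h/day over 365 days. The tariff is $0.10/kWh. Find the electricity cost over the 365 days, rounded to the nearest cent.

$0.33

Runtime = 1 h/day × 365 days = 365 h
Energy = 0.009 kW × 365 h = 3.285 kWh
Cost = 3.285 kWh × $0.10/kWh = $0.33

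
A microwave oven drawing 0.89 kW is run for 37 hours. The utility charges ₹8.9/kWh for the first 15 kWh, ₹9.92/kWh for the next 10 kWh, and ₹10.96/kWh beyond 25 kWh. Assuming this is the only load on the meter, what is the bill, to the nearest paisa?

₹319.61

Energy = 0.89 kW × 37 h = 32.93 kWh
Tier 1 (0–15 kWh): 15 × ₹8.9 = ₹133.5
Tier 2 (15–25 kWh): 10 × ₹9.92 = ₹99.2
Above 25 kWh: 7.93 × ₹10.96 = ₹86.9128
Bill = ₹319.61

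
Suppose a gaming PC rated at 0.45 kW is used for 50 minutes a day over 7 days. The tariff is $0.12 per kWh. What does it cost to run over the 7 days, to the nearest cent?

$0.32

Runtime = 50 min × 7 = 350 min = 5.833333… h
Energy = 0.45 kW × 5.833333… h = 2.625 kWh
Cost = 2.625 kWh × $0.12/kWh = $0.32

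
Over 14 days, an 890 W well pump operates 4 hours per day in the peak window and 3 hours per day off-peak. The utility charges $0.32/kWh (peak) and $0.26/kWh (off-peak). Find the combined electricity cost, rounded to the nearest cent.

Peak energy = 0.89 kW × 4 h × 14 = 49.84 kWh
Off-peak energy = 0.89 kW × 3 h × 14 = 37.38 kWh
Cost = 49.84 × $0.32 + 37.38 × $0.26 = $15.9488 + $9.7188 = $25.67

$25.67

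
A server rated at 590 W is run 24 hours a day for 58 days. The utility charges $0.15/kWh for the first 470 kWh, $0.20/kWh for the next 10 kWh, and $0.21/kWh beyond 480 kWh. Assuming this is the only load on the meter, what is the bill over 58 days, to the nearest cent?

Runtime = 24 h × 58 = 1392 h
Energy = 0.59 kW × 1392 h = 821.28 kWh
Tier 1 (0–470 kWh): 470 × $0.15 = $70.5
Tier 2 (470–480 kWh): 10 × $0.20 = $2
Above 480 kWh: 341.28 × $0.21 = $71.6688
Bill = $144.17

$144.17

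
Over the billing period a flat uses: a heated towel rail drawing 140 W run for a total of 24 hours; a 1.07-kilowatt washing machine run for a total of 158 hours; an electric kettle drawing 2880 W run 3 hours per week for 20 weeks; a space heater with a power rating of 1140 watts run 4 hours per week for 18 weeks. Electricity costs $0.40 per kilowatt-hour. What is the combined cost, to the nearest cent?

$170.92

heated towel rail: 0.14 kW × 24 h = 3.36 kWh
washing machine: 1.07 kW × 158 h = 169.06 kWh
electric kettle: Runtime = 3 h/week × 20 weeks = 60 h
electric kettle: 2.88 kW × 60 h = 172.8 kWh
space heater: Runtime = 4 h/week × 18 weeks = 72 h
space heater: 1.14 kW × 72 h = 82.08 kWh
Total energy = 427.3 kWh
Cost = 427.3 × $0.40 = $170.92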